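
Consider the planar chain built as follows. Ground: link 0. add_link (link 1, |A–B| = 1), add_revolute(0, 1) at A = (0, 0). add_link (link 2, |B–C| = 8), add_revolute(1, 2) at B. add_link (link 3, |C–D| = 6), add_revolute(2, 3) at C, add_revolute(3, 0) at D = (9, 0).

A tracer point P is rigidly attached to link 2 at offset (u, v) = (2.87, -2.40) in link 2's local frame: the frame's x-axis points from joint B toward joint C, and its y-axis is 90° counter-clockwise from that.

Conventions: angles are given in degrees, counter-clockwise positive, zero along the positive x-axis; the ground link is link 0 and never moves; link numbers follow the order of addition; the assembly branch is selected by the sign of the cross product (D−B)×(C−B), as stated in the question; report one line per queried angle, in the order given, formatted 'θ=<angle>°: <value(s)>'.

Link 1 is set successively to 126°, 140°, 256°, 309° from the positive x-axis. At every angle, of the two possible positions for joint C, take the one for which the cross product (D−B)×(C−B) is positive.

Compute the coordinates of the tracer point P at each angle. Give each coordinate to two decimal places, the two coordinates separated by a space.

A=(0,0), D=(9.00,0)
θ=126°: B = A + 1.00·(cos126°, sin126°) = (-0.5878, 0.8090)
θ=126°: |BD| = 9.6219
θ=126°: circle(B,8.00) ∩ circle(D,6.00): a=6.2659, h=4.9737
θ=126°:   candidates: C₊=(6.0742,5.2383) cross=47.856; C₋=(5.2378,-4.6739) cross=-47.856
θ=126°:   branch + wants cross > 0 → take C=(6.0742,5.2383) (cross=47.856)
θ=126°: ex = (C−B)/|BC| = (0.8327,0.5537); ey = (-0.5537,0.8327)
θ=126°: P = B + 2.87·ex + -2.40·ey = (3.1310,0.3994)
θ=140°: B = A + 1.00·(cos140°, sin140°) = (-0.7660, 0.6428)
θ=140°: |BD| = 9.7872
θ=140°: circle(B,8.00) ∩ circle(D,6.00): a=6.3240, h=4.8997
θ=140°:   candidates: C₊=(5.8661,5.1165) cross=47.954; C₋=(5.2225,-4.6616) cross=-47.954
θ=140°:   branch + wants cross > 0 → take C=(5.8661,5.1165) (cross=47.954)
θ=140°: ex = (C−B)/|BC| = (0.8290,0.5592); ey = (-0.5592,0.8290)
θ=140°: P = B + 2.87·ex + -2.40·ey = (2.9554,0.2581)
θ=256°: B = A + 1.00·(cos256°, sin256°) = (-0.2419, -0.9703)
θ=256°: |BD| = 9.2927
θ=256°: circle(B,8.00) ∩ circle(D,6.00): a=6.1529, h=5.1129
θ=256°:   candidates: C₊=(5.3435,4.7571) cross=47.513; C₋=(6.4112,-5.4128) cross=-47.513
θ=256°:   branch + wants cross > 0 → take C=(5.3435,4.7571) (cross=47.513)
θ=256°: ex = (C−B)/|BC| = (0.6982,0.7159); ey = (-0.7159,0.6982)
θ=256°: P = B + 2.87·ex + -2.40·ey = (3.4801,-0.5912)
θ=309°: B = A + 1.00·(cos309°, sin309°) = (0.6293, -0.7771)
θ=309°: |BD| = 8.4067
θ=309°: circle(B,8.00) ∩ circle(D,6.00): a=5.8687, h=5.4368
θ=309°:   candidates: C₊=(5.9703,5.1789) cross=45.705; C₋=(6.9755,-5.6481) cross=-45.705
θ=309°:   branch + wants cross > 0 → take C=(5.9703,5.1789) (cross=45.705)
θ=309°: ex = (C−B)/|BC| = (0.6676,0.7445); ey = (-0.7445,0.6676)
θ=309°: P = B + 2.87·ex + -2.40·ey = (4.3322,-0.2427)

θ=126°: 3.13 0.40
θ=140°: 2.96 0.26
θ=256°: 3.48 -0.59
θ=309°: 4.33 -0.24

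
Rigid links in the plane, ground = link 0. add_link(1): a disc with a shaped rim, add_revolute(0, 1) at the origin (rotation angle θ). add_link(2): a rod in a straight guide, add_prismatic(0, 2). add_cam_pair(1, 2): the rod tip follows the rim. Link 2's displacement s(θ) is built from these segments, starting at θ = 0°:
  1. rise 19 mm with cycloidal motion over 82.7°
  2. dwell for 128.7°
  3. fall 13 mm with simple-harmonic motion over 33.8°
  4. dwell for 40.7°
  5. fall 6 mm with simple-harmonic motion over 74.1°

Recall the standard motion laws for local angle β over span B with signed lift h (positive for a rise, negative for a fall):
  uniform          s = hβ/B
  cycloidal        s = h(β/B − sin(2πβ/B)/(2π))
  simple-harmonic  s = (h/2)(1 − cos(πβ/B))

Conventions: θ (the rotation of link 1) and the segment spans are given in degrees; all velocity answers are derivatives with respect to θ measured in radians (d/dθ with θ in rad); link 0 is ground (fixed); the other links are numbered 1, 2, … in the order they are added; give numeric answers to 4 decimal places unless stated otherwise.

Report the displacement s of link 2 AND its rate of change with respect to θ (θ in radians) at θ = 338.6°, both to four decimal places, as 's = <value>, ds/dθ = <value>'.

segment 1 (0° to 82.7°, cycloidal, h = 19) is passed completely: s = 0.0000 + (19) = 19.0000
segment 2 (82.7° to 211.4°, dwell): s unchanged at 19.0000
segment 3 (211.4° to 245.2°, simple-harmonic, h = -13) is passed completely: s = 19.0000 + (-13) = 6.0000
segment 4 (245.2° to 285.9°, dwell): s unchanged at 6.0000
θ = 338.6° falls in segment 5 (285.9° to 360°, simple-harmonic, h = -6): β = 338.6 − 285.9 = 52.7°, B = 74.1°; Δs = -6/2·(1 − cos(π·0.7112)) = -4.8477; s = 6.0000 − 4.8477 = 1.1523
velocity in seg [285.9°–360°] (simple-harmonic), θ in radians: β = 52.7° = 0.9198 rad, B = 74.1° = 1.2933 rad; ds/dθ = (πh/(2B)) sin(πβ/B) = (π·(-6)/(2·1.2933)) sin(π·0.7112) = -5.741320 mm/rad

s = 1.1523, ds/dθ = -5.7413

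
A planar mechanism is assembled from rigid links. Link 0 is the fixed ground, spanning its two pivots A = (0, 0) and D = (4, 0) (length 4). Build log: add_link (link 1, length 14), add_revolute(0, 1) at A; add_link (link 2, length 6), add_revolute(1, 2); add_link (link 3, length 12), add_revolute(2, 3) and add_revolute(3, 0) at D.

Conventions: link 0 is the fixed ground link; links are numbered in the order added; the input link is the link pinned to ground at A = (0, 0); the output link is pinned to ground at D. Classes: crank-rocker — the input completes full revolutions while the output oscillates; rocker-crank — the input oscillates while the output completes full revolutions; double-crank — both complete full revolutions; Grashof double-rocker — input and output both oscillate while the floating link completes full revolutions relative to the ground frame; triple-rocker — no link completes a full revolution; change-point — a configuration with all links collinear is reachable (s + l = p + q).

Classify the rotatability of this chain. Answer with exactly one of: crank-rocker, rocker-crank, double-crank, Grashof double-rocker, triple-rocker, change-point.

lengths: ground=4, input=14, coupler=6, output=12
sorted: s=4 (shortest), l=14 (longest), p+q=18
s + l = 18 vs p + q = 18
s + l = p + q → change-point (collinear configuration reachable)

change-point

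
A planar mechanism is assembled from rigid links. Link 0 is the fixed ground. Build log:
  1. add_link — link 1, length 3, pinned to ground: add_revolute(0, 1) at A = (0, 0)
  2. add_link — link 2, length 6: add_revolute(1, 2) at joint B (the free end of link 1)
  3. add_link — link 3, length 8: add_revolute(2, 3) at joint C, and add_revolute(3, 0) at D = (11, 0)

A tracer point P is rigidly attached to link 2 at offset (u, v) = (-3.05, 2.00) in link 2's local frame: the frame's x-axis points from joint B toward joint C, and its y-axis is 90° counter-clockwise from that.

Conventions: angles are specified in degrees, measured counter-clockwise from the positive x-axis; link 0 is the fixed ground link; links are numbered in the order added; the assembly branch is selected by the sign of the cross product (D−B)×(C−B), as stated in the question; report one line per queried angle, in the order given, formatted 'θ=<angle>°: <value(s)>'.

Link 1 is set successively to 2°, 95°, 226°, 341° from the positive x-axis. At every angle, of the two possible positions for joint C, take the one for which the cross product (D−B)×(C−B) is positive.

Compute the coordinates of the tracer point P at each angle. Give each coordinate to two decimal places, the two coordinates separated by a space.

A=(0,0), D=(11.00,0)
θ=2°: B = A + 3.00·(cos2°, sin2°) = (2.9982, 0.1047)
θ=2°: |BD| = 8.0025
θ=2°: circle(B,6.00) ∩ circle(D,8.00): a=2.2518, h=5.5614
θ=2°:   candidates: C₊=(5.3225,5.6362) cross=44.505; C₋=(5.1770,-5.4857) cross=-44.505
θ=2°:   branch + wants cross > 0 → take C=(5.3225,5.6362) (cross=44.505)
θ=2°: ex = (C−B)/|BC| = (0.3874,0.9219); ey = (-0.9219,0.3874)
θ=2°: P = B + -3.05·ex + 2.00·ey = (-0.0272,-1.9323)
θ=95°: B = A + 3.00·(cos95°, sin95°) = (-0.2615, 2.9886)
θ=95°: |BD| = 11.6513
θ=95°: circle(B,6.00) ∩ circle(D,8.00): a=4.6241, h=3.8234
θ=95°:   candidates: C₊=(5.1886,5.4980) cross=44.547; C₋=(3.2272,-1.8929) cross=-44.547
θ=95°:   branch + wants cross > 0 → take C=(5.1886,5.4980) (cross=44.547)
θ=95°: ex = (C−B)/|BC| = (0.9083,0.4182); ey = (-0.4182,0.9083)
θ=95°: P = B + -3.05·ex + 2.00·ey = (-3.8684,3.5297)
θ=226°: B = A + 3.00·(cos226°, sin226°) = (-2.0840, -2.1580)
θ=226°: |BD| = 13.2607
θ=226°: circle(B,6.00) ∩ circle(D,8.00): a=5.5746, h=2.2189
θ=226°:   candidates: C₊=(3.0552,0.9385) cross=29.424; C₋=(3.7774,-3.4401) cross=-29.424
θ=226°:   branch + wants cross > 0 → take C=(3.0552,0.9385) (cross=29.424)
θ=226°: ex = (C−B)/|BC| = (0.8565,0.5161); ey = (-0.5161,0.8565)
θ=226°: P = B + -3.05·ex + 2.00·ey = (-5.7286,-2.0190)
θ=341°: B = A + 3.00·(cos341°, sin341°) = (2.8366, -0.9767)
θ=341°: |BD| = 8.2217
θ=341°: circle(B,6.00) ∩ circle(D,8.00): a=2.4080, h=5.4956
θ=341°:   candidates: C₊=(4.5747,4.7660) cross=45.183; C₋=(5.8804,-6.1473) cross=-45.183
θ=341°:   branch + wants cross > 0 → take C=(4.5747,4.7660) (cross=45.183)
θ=341°: ex = (C−B)/|BC| = (0.2897,0.9571); ey = (-0.9571,0.2897)
θ=341°: P = B + -3.05·ex + 2.00·ey = (0.0388,-3.3166)

θ=2°: -0.03 -1.93
θ=95°: -3.87 3.53
θ=226°: -5.73 -2.02
θ=341°: 0.04 -3.32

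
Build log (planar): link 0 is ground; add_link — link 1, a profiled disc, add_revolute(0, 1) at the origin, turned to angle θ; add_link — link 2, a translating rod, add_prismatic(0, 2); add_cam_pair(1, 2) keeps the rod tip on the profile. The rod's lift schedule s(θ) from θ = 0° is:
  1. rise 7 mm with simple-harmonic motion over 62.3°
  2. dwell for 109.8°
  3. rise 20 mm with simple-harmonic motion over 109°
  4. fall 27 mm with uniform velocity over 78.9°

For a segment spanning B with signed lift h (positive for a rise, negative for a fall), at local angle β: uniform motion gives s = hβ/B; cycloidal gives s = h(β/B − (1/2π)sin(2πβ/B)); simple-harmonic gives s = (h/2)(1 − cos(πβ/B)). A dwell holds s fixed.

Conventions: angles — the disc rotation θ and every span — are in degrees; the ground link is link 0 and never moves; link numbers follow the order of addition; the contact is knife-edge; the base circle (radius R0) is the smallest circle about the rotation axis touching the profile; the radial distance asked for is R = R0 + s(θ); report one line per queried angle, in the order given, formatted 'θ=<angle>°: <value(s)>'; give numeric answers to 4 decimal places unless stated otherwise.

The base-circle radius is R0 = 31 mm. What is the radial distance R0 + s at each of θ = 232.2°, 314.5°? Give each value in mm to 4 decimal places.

seg 1 [0°–62.3°] simple-harmonic, h=7: full span → s += 7 → s = 7.0000
seg 2 [62.3°–172.1°] dwell: s stays 7.0000
seg 3 [172.1°–281.1°] simple-harmonic, h=20: θ=232.2° here. β=60.1, B=109. 20/2·(1 − cos(π·0.5514)) = 11.6070 → s = 18.6070
seg 3 [172.1°–281.1°] simple-harmonic, h=20: full span → s += 20 → s = 27.0000
seg 4 [281.1°–360°] uniform, h=-27: θ=314.5° here. β=33.4, B=78.9. -27·33.4/78.9 = -11.4297 → s = 15.5703
θ=232.2°: R = R0 + s = 31 + 18.6070 = 49.6070
θ=314.5°: R = R0 + s = 31 + 15.5703 = 46.5703

θ=232.2°: 49.6070
θ=314.5°: 46.5703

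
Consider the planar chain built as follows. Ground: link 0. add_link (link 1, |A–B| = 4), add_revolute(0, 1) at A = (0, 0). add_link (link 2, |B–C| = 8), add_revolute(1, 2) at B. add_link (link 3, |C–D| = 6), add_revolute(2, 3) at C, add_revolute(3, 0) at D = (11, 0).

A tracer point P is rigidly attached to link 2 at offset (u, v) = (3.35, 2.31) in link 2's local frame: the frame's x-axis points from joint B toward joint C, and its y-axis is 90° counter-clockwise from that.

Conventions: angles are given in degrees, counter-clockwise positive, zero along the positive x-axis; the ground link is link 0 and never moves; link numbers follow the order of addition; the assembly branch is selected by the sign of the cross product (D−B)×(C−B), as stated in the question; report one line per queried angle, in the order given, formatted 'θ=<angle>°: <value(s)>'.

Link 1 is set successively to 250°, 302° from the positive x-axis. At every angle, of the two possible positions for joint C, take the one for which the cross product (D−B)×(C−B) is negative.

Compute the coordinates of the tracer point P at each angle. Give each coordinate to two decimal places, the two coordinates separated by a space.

A=(0,0), D=(11.00,0)
θ=250°: B = A + 4.00·(cos250°, sin250°) = (-1.3681, -3.7588)
θ=250°: |BD| = 12.9266
θ=250°: circle(B,8.00) ∩ circle(D,6.00): a=7.5464, h=2.6557
θ=250°:   candidates: C₊=(5.0800,0.9765) cross=34.329; C₋=(6.6244,-4.1054) cross=-34.329
θ=250°:   branch - wants cross < 0 → take C=(6.6244,-4.1054) (cross=-34.329)
θ=250°: ex = (C−B)/|BC| = (0.9991,-0.0433); ey = (0.0433,0.9991)
θ=250°: P = B + 3.35·ex + 2.31·ey = (2.0789,-1.5961)
θ=302°: B = A + 4.00·(cos302°, sin302°) = (2.1197, -3.3922)
θ=302°: |BD| = 9.5062
θ=302°: circle(B,8.00) ∩ circle(D,6.00): a=6.2258, h=5.0239
θ=302°:   candidates: C₊=(6.1429,3.5226) cross=47.758; C₋=(9.7283,-5.8637) cross=-47.758
θ=302°:   branch - wants cross < 0 → take C=(9.7283,-5.8637) (cross=-47.758)
θ=302°: ex = (C−B)/|BC| = (0.9511,-0.3089); ey = (0.3089,0.9511)
θ=302°: P = B + 3.35·ex + 2.31·ey = (6.0194,-2.2301)

θ=250°: 2.08 -1.60
θ=302°: 6.02 -2.23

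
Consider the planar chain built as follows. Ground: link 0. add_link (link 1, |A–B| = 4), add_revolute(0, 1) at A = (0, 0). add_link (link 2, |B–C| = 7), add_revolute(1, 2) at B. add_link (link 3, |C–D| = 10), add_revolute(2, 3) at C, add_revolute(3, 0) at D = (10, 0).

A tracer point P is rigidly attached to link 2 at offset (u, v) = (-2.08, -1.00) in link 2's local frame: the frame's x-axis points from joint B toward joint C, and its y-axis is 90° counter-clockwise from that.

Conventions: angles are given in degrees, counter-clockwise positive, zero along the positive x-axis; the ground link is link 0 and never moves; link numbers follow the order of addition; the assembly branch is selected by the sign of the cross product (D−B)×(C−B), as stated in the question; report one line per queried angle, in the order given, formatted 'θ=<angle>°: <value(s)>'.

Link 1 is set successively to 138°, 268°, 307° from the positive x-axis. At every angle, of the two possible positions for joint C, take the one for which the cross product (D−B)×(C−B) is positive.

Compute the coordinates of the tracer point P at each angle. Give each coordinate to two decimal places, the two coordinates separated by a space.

A=(0,0), D=(10.00,0)
θ=138°: B = A + 4.00·(cos138°, sin138°) = (-2.9726, 2.6765)
θ=138°: |BD| = 13.2458
θ=138°: circle(B,7.00) ∩ circle(D,10.00): a=4.6978, h=5.1895
θ=138°:   candidates: C₊=(2.6769,6.8097) cross=68.739; C₋=(0.5797,-3.3552) cross=-68.739
θ=138°:   branch + wants cross > 0 → take C=(2.6769,6.8097) (cross=68.739)
θ=138°: ex = (C−B)/|BC| = (0.8071,0.5905); ey = (-0.5905,0.8071)
θ=138°: P = B + -2.08·ex + -1.00·ey = (-4.0608,0.6413)
θ=268°: B = A + 4.00·(cos268°, sin268°) = (-0.1396, -3.9976)
θ=268°: |BD| = 10.8992
θ=268°: circle(B,7.00) ∩ circle(D,10.00): a=3.1100, h=6.2712
θ=268°:   candidates: C₊=(0.4535,2.9773) cross=68.351; C₋=(5.0538,-8.6911) cross=-68.351
θ=268°:   branch + wants cross > 0 → take C=(0.4535,2.9773) (cross=68.351)
θ=268°: ex = (C−B)/|BC| = (0.0847,0.9964); ey = (-0.9964,0.0847)
θ=268°: P = B + -2.08·ex + -1.00·ey = (0.6806,-6.1548)
θ=307°: B = A + 4.00·(cos307°, sin307°) = (2.4073, -3.1945)
θ=307°: |BD| = 8.2374
θ=307°: circle(B,7.00) ∩ circle(D,10.00): a=1.0231, h=6.9248
θ=307°:   candidates: C₊=(0.6647,3.5851) cross=57.043; C₋=(6.0358,-9.1807) cross=-57.043
θ=307°:   branch + wants cross > 0 → take C=(0.6647,3.5851) (cross=57.043)
θ=307°: ex = (C−B)/|BC| = (-0.2489,0.9685); ey = (-0.9685,-0.2489)
θ=307°: P = B + -2.08·ex + -1.00·ey = (3.8936,-4.9601)

θ=138°: -4.06 0.64
θ=268°: 0.68 -6.15
θ=307°: 3.89 -4.96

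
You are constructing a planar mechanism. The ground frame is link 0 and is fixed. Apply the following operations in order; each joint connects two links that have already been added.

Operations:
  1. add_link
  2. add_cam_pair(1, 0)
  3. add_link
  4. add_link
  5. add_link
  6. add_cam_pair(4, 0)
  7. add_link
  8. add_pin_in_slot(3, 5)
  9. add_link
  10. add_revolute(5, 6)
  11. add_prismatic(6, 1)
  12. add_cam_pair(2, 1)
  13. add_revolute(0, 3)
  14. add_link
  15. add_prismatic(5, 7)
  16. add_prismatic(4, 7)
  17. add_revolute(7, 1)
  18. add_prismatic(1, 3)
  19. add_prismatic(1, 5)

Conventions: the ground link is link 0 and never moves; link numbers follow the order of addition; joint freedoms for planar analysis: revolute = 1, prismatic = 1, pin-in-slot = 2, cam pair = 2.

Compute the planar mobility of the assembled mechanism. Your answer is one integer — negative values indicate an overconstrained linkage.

ground; <1,0,0>
#1 <2,0,0>
C:1↔0 J2 <2,0,1>
#2 <3,0,1>
#3 <4,0,1>
#4 <5,0,1>
C:4↔0 J2 <5,0,2>
#5 <6,0,2>
PS:3↔5 J2 <6,0,3>
#6 <7,0,3>
R:5↔6 J1 <7,1,3>
P:6↔1 J1 <7,2,3>
C:2↔1 J2 <7,2,4>
R:0↔3 J1 <7,3,4>
#7 <8,3,4>
P:5↔7 J1 <8,4,4>
P:4↔7 J1 <8,5,4>
R:7↔1 J1 <8,6,4>
P:1↔3 J1 <8,7,4>
P:1↔5 J1 <8,8,4>
3×7 − 2×8 − 1×4 = 1

M = 1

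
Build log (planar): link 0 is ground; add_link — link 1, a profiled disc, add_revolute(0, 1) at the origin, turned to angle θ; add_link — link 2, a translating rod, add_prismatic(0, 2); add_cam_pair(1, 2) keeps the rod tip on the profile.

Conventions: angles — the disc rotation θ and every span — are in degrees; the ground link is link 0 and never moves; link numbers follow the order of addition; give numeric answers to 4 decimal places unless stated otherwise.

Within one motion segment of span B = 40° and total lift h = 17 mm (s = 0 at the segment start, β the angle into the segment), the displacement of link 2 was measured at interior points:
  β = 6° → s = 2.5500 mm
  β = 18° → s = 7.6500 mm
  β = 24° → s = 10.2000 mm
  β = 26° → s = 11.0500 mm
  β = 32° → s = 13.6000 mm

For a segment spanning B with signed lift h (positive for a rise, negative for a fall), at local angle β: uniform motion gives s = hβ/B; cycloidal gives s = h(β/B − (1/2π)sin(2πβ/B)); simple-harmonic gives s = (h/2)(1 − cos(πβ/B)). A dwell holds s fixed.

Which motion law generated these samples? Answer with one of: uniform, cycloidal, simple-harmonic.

candidates at β/B = r: uniform s = h·r (linear in β); cycloidal s = h·(r − sin(2πr)/(2π)); simple-harmonic s = (h/2)(1 − cos(πr))
β=6°: printed 2.5500 | uniform 2.5500, cycloidal 0.3611, simple-harmonic 0.9264
β=18°: printed 7.6500 | uniform 7.6500, cycloidal 6.8139, simple-harmonic 7.1703
β=24°: printed 10.2000 | uniform 10.2000, cycloidal 11.7903, simple-harmonic 11.1266
β=26°: printed 11.0500 | uniform 11.0500, cycloidal 13.2389, simple-harmonic 12.3589
β=32°: printed 13.6000 | uniform 13.6000, cycloidal 16.1732, simple-harmonic 15.3766
only one law matches every sample → uniform

uniform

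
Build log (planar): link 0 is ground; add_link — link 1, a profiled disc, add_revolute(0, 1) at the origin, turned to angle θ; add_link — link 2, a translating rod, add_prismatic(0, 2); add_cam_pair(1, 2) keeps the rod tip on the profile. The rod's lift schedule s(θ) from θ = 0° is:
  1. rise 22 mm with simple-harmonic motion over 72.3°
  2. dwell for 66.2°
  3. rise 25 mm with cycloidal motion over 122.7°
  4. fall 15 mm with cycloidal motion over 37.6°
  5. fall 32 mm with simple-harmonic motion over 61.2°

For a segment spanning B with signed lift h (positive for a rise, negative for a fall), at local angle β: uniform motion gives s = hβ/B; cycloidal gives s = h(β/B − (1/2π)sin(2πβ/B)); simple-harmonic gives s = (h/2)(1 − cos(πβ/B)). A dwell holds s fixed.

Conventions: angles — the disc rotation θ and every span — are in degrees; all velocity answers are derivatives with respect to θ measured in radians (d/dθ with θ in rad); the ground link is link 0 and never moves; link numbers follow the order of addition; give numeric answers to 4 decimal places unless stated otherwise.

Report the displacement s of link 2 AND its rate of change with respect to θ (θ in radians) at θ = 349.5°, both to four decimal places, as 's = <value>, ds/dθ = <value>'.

seg 1 [0°–72.3°] simple-harmonic, h=22: full span → s += 22 → s = 22.0000
seg 2 [72.3°–138.5°] dwell: s stays 22.0000
seg 3 [138.5°–261.2°] cycloidal, h=25: full span → s += 25 → s = 47.0000
seg 4 [261.2°–298.8°] cycloidal, h=-15: full span → s += -15 → s = 32.0000
seg 5 [298.8°–360°] simple-harmonic, h=-32: θ=349.5° here. β=50.7, B=61.2. -32/2·(1 − cos(π·0.8284)) = -29.7316 → s = 2.2684
velocity in seg [298.8°–360°] (simple-harmonic), θ in radians: β = 50.7° = 0.8849 rad, B = 61.2° = 1.0681 rad; ds/dθ = (πh/(2B)) sin(πβ/B) = (π·(-32)/(2·1.0681)) sin(π·0.8284) = -24.154209 mm/rad

s = 2.2684, ds/dθ = -24.1542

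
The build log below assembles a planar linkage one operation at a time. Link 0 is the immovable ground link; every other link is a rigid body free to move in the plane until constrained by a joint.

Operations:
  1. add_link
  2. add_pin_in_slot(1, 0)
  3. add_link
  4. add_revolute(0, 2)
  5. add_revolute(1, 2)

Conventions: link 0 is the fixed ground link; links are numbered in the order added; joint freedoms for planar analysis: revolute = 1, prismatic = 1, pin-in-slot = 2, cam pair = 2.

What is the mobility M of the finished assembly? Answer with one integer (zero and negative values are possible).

ground; <1,0,0>
#1 <2,0,0>
PS:1↔0 J2 <2,0,1>
#2 <3,0,1>
R:0↔2 J1 <3,1,1>
R:1↔2 J1 <3,2,1>
3×2 − 2×2 − 1×1 = 1

M = 1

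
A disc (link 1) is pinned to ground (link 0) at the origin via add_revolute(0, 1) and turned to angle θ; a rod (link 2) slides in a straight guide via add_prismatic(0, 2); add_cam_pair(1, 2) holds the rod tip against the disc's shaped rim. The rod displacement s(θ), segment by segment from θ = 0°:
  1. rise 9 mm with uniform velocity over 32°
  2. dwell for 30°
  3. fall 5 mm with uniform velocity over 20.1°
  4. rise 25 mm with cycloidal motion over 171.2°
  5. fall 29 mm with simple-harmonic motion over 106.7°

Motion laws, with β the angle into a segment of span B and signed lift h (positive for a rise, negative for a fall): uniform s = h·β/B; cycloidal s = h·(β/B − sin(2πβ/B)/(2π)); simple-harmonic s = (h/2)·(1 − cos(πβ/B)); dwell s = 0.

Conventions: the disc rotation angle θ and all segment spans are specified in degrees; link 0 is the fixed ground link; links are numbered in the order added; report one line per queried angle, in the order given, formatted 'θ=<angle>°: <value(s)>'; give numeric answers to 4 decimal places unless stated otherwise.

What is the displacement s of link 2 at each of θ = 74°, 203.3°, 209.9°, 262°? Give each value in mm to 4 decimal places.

segment 1 (0° to 32°, uniform, h = 9) is passed completely: s = 0.0000 + (9) = 9.0000
segment 2 (32° to 62°, dwell): s unchanged at 9.0000
θ = 74° falls in segment 3 (62° to 82.1°, uniform, h = -5): β = 74 − 62 = 12°, B = 20.1°; Δs = -5·12/20.1 = -2.9851; s = 9.0000 − 2.9851 = 6.0149
segment 3 (62° to 82.1°, uniform, h = -5) is passed completely: s = 9.0000 + (-5) = 4.0000
θ = 203.3° falls in segment 4 (82.1° to 253.3°, cycloidal, h = 25): β = 203.3 − 82.1 = 121.2°, B = 171.2°; Δs = 25·(0.7079 − sin(2π·0.7079)/(2π)) = 21.5394; s = 4.0000 + 21.5394 = 25.5394
θ = 209.9° falls in segment 4 (82.1° to 253.3°, cycloidal, h = 25): β = 209.9 − 82.1 = 127.8°, B = 171.2°; Δs = 25·(0.7465 − sin(2π·0.7465)/(2π)) = 22.6403; s = 4.0000 + 22.6403 = 26.6403
segment 4 (82.1° to 253.3°, cycloidal, h = 25) is passed completely: s = 4.0000 + (25) = 29.0000
θ = 262° falls in segment 5 (253.3° to 360°, simple-harmonic, h = -29): β = 262 − 253.3 = 8.7°, B = 106.7°; Δs = -29/2·(1 − cos(π·0.0815)) = -0.4731; s = 29.0000 − 0.4731 = 28.5269

θ=74°: 6.0149
θ=203.3°: 25.5394
θ=209.9°: 26.6403
θ=262°: 28.5269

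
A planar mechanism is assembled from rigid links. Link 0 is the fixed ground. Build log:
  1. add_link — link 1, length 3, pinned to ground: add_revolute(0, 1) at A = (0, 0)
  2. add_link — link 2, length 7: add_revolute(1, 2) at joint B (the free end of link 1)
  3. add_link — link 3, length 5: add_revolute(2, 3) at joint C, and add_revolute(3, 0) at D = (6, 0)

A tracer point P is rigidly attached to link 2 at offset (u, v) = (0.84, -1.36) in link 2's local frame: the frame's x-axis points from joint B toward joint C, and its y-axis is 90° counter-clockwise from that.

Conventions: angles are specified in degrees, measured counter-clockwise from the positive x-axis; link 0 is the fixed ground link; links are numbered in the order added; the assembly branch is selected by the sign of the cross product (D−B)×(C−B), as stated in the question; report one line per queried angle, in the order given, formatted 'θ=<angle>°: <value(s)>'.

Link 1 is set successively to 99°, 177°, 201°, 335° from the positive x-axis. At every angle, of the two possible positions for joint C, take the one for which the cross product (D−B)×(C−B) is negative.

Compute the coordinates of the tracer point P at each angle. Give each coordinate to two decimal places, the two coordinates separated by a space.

A=(0,0), D=(6.00,0)
θ=99°: B = A + 3.00·(cos99°, sin99°) = (-0.4693, 2.9631)
θ=99°: |BD| = 7.1156
θ=99°: circle(B,7.00) ∩ circle(D,5.00): a=5.2442, h=4.6366
θ=99°:   candidates: C₊=(6.2294,4.9947) cross=32.992; C₋=(2.3678,-3.4362) cross=-32.992
θ=99°:   branch - wants cross < 0 → take C=(2.3678,-3.4362) (cross=-32.992)
θ=99°: ex = (C−B)/|BC| = (0.4053,-0.9142); ey = (0.9142,0.4053)
θ=99°: P = B + 0.84·ex + -1.36·ey = (-1.3721,1.6439)
θ=177°: B = A + 3.00·(cos177°, sin177°) = (-2.9959, 0.1570)
θ=177°: |BD| = 8.9973
θ=177°: circle(B,7.00) ∩ circle(D,5.00): a=5.8324, h=3.8708
θ=177°:   candidates: C₊=(2.9031,3.9255) cross=34.827; C₋=(2.7680,-3.8150) cross=-34.827
θ=177°:   branch - wants cross < 0 → take C=(2.7680,-3.8150) (cross=-34.827)
θ=177°: ex = (C−B)/|BC| = (0.8234,-0.5674); ey = (0.5674,0.8234)
θ=177°: P = B + 0.84·ex + -1.36·ey = (-3.0759,-1.4395)
θ=201°: B = A + 3.00·(cos201°, sin201°) = (-2.8007, -1.0751)
θ=201°: |BD| = 8.8662
θ=201°: circle(B,7.00) ∩ circle(D,5.00): a=5.7865, h=3.9390
θ=201°:   candidates: C₊=(2.4655,3.5365) cross=34.924; C₋=(3.4207,-4.2834) cross=-34.924
θ=201°:   branch - wants cross < 0 → take C=(3.4207,-4.2834) (cross=-34.924)
θ=201°: ex = (C−B)/|BC| = (0.8888,-0.4583); ey = (0.4583,0.8888)
θ=201°: P = B + 0.84·ex + -1.36·ey = (-2.6775,-2.6688)
θ=335°: B = A + 3.00·(cos335°, sin335°) = (2.7189, -1.2679)
θ=335°: |BD| = 3.5175
θ=335°: circle(B,7.00) ∩ circle(D,5.00): a=5.1703, h=4.7189
θ=335°:   candidates: C₊=(5.8407,4.9975) cross=16.599; C₋=(9.2425,-3.8060) cross=-16.599
θ=335°:   branch - wants cross < 0 → take C=(9.2425,-3.8060) (cross=-16.599)
θ=335°: ex = (C−B)/|BC| = (0.9319,-0.3626); ey = (0.3626,0.9319)
θ=335°: P = B + 0.84·ex + -1.36·ey = (3.0086,-2.8399)

θ=99°: -1.37 1.64
θ=177°: -3.08 -1.44
θ=201°: -2.68 -2.67
θ=335°: 3.01 -2.84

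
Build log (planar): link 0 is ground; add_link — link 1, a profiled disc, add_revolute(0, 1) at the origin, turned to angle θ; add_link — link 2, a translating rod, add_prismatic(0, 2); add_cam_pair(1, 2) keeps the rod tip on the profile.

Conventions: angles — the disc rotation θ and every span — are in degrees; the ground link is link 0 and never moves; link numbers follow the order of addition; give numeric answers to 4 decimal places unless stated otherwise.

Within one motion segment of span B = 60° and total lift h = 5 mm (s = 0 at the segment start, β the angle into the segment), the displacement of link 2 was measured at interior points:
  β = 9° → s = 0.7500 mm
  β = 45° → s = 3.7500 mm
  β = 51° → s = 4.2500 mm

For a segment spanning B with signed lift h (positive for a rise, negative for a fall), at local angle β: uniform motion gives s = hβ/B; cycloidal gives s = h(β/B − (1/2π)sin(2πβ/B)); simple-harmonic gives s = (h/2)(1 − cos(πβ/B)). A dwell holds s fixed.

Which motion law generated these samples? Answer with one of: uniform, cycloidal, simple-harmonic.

candidates at β/B = r: uniform s = h·r (linear in β); cycloidal s = h·(r − sin(2πr)/(2π)); simple-harmonic s = (h/2)(1 − cos(πr))
β=9°: printed 0.7500 | uniform 0.7500, cycloidal 0.1062, simple-harmonic 0.2725
β=45°: printed 3.7500 | uniform 3.7500, cycloidal 4.5458, simple-harmonic 4.2678
β=51°: printed 4.2500 | uniform 4.2500, cycloidal 4.8938, simple-harmonic 4.7275
only one law matches every sample → uniform

uniform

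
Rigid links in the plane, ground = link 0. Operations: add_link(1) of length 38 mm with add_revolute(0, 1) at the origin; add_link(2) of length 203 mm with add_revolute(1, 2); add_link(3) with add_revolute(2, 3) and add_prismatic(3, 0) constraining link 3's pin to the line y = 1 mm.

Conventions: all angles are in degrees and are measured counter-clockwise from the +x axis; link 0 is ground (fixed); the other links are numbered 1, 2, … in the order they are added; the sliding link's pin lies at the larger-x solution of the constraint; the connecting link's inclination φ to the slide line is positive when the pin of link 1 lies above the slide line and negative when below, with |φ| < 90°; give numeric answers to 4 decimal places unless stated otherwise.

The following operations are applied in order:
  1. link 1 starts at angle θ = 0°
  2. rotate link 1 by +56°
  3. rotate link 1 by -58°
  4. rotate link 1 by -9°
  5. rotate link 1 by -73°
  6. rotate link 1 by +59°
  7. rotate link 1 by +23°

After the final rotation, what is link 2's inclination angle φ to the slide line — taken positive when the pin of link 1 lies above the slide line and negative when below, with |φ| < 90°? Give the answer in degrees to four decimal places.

geometry: r = 38 mm, L = 203 mm, e = 1 mm; θ starts at 0°
rotate link 1 by +56°: θ ← 0° +56° = 56°
rotate link 1 by -58°: θ ← 56° -58° = -2°
rotate link 1 by -9°: θ ← -2° -9° = -11°
rotate link 1 by -73°: θ ← -11° -73° = -84°
rotate link 1 by +59°: θ ← -84° +59° = -25°
rotate link 1 by +23°: θ ← -25° +23° = -2°
h = r sin θ − e = -1.326181 − 1 = -2.326181
sin φ = h / L = -2.326181 / 203 = -0.01145902
φ = arcsin(-0.01145902) = -0.656568°

-0.6566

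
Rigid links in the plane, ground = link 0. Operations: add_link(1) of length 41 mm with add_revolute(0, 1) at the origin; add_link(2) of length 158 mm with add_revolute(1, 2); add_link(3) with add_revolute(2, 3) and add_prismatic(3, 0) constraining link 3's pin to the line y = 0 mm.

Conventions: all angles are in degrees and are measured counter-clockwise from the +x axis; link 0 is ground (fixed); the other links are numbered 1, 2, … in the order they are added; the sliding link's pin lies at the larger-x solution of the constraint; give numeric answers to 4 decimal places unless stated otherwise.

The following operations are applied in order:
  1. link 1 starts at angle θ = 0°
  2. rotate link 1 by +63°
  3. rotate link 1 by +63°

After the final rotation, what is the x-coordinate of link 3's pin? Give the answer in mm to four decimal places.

geometry: r = 41 mm, L = 158 mm, e = 0 mm; θ starts at 0°
rotate link 1 by +63°: θ ← 0° +63° = 63°
rotate link 1 by +63°: θ ← 63° +63° = 126°
crank pin P = (r cos θ, r sin θ) = (-24.099195, 33.169697)
h = r sin θ − e = 33.169697 − 0 = 33.169697
x = r cos θ + √(L² − h²) = -24.099195 + 154.479032 = 130.379836

130.3798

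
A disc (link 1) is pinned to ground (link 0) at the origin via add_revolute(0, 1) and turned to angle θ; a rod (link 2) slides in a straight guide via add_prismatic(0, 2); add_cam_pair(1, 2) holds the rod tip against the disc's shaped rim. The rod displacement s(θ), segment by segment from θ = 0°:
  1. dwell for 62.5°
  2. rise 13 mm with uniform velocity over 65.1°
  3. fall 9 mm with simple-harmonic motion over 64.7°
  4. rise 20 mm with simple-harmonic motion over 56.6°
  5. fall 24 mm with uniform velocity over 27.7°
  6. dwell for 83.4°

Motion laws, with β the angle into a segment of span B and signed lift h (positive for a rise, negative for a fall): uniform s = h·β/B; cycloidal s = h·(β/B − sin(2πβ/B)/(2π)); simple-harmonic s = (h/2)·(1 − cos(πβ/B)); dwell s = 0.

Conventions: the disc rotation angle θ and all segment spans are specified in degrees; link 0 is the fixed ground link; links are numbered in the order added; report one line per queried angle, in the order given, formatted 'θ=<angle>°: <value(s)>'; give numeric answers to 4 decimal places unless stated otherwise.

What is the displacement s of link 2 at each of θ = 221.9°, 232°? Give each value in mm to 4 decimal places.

segment 1 (0° to 62.5°, dwell): s unchanged at 0.0000
segment 2 (62.5° to 127.6°, uniform, h = 13) is passed completely: s = 0.0000 + (13) = 13.0000
segment 3 (127.6° to 192.3°, simple-harmonic, h = -9) is passed completely: s = 13.0000 + (-9) = 4.0000
θ = 221.9° falls in segment 4 (192.3° to 248.9°, simple-harmonic, h = 20): β = 221.9 − 192.3 = 29.6°, B = 56.6°; Δs = 20/2·(1 − cos(π·0.5230)) = 10.7209; s = 4.0000 + 10.7209 = 14.7209
θ = 232° falls in segment 4 (192.3° to 248.9°, simple-harmonic, h = 20): β = 232 − 192.3 = 39.7°, B = 56.6°; Δs = 20/2·(1 − cos(π·0.7014)) = 15.9137; s = 4.0000 + 15.9137 = 19.9137

θ=221.9°: 14.7209
θ=232°: 19.9137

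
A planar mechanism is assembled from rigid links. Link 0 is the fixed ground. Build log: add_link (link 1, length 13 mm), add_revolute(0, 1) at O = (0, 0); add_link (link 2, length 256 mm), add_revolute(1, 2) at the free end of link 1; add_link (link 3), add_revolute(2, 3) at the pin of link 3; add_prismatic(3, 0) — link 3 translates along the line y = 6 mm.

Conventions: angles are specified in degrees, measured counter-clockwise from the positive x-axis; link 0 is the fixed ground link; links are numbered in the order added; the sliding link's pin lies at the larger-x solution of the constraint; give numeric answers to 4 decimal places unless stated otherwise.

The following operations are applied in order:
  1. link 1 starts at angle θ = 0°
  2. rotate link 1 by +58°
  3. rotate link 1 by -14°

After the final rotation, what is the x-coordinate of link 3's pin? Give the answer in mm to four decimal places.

geometry: r = 13 mm, L = 256 mm, e = 6 mm; θ starts at 0°
rotate link 1 by +58°: θ ← 0° +58° = 58°
rotate link 1 by -14°: θ ← 58° -14° = 44°
crank pin P = (r cos θ, r sin θ) = (9.351417, 9.030559)
h = r sin θ − e = 9.030559 − 6 = 3.030559
x = r cos θ + √(L² − h²) = 9.351417 + 255.982061 = 265.333479

265.3335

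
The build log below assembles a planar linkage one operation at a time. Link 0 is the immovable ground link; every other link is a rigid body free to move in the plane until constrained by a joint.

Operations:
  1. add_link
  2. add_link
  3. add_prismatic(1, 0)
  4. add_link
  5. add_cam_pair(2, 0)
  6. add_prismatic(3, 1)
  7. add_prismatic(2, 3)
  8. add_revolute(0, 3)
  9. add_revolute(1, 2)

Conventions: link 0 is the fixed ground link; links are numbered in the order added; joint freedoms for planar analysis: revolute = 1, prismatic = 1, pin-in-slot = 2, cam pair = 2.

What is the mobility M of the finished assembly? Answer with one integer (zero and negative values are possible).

ground; <1,0,0>
#1 <2,0,0>
#2 <3,0,0>
P:1↔0 J1 <3,1,0>
#3 <4,1,0>
C:2↔0 J2 <4,1,1>
P:3↔1 J1 <4,2,1>
P:2↔3 J1 <4,3,1>
R:0↔3 J1 <4,4,1>
R:1↔2 J1 <4,5,1>
3×3 − 2×5 − 1×1 = -2

M = -2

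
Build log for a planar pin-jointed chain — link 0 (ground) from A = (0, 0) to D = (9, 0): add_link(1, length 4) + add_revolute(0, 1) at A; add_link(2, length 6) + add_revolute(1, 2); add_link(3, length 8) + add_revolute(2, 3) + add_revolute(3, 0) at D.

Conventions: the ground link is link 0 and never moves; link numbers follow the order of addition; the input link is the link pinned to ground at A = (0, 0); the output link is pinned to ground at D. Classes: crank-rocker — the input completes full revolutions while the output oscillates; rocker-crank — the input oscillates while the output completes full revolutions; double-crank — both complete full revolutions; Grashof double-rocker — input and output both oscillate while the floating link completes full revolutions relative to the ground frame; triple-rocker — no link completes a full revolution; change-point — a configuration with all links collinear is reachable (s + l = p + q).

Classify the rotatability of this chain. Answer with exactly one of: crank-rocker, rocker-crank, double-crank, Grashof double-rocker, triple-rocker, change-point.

lengths: ground=9, input=4, coupler=6, output=8
sorted: s=4 (shortest), l=9 (longest), p+q=14
s + l = 13 vs p + q = 14
s + l < p + q (Grashof) with shortest = input link → crank-rocker

crank-rocker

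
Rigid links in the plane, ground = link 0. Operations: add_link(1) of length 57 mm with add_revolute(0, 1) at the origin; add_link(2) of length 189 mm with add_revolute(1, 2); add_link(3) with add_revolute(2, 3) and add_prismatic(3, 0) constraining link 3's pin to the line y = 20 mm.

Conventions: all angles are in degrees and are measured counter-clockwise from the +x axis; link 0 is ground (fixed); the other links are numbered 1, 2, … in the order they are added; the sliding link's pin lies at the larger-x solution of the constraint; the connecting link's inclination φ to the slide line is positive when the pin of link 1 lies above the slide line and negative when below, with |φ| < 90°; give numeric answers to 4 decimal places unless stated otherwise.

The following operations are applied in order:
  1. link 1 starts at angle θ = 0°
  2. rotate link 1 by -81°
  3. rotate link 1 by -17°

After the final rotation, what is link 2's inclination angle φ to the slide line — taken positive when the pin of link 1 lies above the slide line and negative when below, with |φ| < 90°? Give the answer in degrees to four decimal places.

geometry: r = 57 mm, L = 189 mm, e = 20 mm; θ starts at 0°
rotate link 1 by -81°: θ ← 0° -81° = -81°
rotate link 1 by -17°: θ ← -81° -17° = -98°
h = r sin θ − e = -56.445280 − 20 = -76.445280
sin φ = h / L = -76.445280 / 189 = -0.40447238
φ = arcsin(-0.40447238) = -23.858068°

-23.8581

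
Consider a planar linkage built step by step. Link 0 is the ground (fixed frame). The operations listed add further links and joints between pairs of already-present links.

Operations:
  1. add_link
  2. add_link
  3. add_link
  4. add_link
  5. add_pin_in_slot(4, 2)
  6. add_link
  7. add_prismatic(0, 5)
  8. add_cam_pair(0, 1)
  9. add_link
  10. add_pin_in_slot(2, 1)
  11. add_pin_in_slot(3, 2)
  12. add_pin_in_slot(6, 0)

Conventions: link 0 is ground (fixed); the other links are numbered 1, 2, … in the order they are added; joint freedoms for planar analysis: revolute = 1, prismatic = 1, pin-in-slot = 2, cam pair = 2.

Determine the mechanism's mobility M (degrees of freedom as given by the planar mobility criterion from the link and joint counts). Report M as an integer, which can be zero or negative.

ground; <1,0,0>
#1 <2,0,0>
#2 <3,0,0>
#3 <4,0,0>
#4 <5,0,0>
PS:4↔2 J2 <5,0,1>
#5 <6,0,1>
P:0↔5 J1 <6,1,1>
C:0↔1 J2 <6,1,2>
#6 <7,1,2>
PS:2↔1 J2 <7,1,3>
PS:3↔2 J2 <7,1,4>
PS:6↔0 J2 <7,1,5>
3×6 − 2×1 − 1×5 = 11

M = 11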